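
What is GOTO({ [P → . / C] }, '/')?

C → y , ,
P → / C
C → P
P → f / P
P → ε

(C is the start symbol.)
{ [C → . P], [C → . y , ,], [P → . / C], [P → . f / P], [P → .], [P → / . C] }

GOTO(I, '/') = CLOSURE({ [A → αX.β] : [A → α.Xβ] ∈ I, X = '/' })

Items with dot before '/', with the dot advanced:
  [P → . / C] → [P → / . C]
Closure of the advanced items:
  [P → / . C] has the dot before C: add [C → . y , ,], [C → . P]
  [C → . P] has the dot before P: add [P → . / C], [P → . f / P], [P → .]

GOTO = { [C → . P], [C → . y , ,], [P → . / C], [P → . f / P], [P → .], [P → / . C] }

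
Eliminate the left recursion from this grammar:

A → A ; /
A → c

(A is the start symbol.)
A is directly left-recursive. The standard transformation for
  A → A α₁ | ... | A α_m | β₁ | ... | β_n
is
  A  → β₁ A' | ... | β_n A'
  A' → α₁ A' | ... | α_m A' | ε

A → c becomes A → c A'
A → A ; / becomes A' → ; / A'
Add A' → ε

Resulting grammar:
A → c A'
A' → ; / A'
A' → ε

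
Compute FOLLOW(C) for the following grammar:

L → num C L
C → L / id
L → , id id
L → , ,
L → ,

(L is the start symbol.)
{ ',', 'num' }

To compute FOLLOW(C), find every occurrence of C on a right-hand side N → α C β: add FIRST(β) \ {ε}, and if β is empty or nullable also add FOLLOW(N). Iterate to a fixed point.

In L → num C L: C is followed by L, add FIRST(L) \ {ε} = { ',', 'num' }

Taking the union: FOLLOW(C) = { ',', 'num' }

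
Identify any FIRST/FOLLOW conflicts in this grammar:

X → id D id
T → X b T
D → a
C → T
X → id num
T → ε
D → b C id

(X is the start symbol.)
Nullable non-terminals: C, T.
FIRST sets used below: FIRST(X) = { 'id' }
C has a nullable alternative but only one production, so nothing to check.

T: nullable alternative(s) T → ε; FOLLOW(T) = { 'id' }
  T → X b T: FIRST \ {ε} = { 'id' } — overlaps FOLLOW(T) on { 'id' }: CONFLICT
  T → ε: FIRST \ {ε} = { } — this is the only nullable alternative, skip

D, X have no nullable alternative, so no FIRST/FOLLOW check is needed there.

So the grammar has 1 FIRST/FOLLOW conflict (marked CONFLICT above).

Answer: Yes. T → X b T with FOLLOW(T) on { 'id' }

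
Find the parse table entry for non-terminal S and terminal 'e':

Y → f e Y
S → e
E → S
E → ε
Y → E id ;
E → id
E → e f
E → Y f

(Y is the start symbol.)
S → e

To find M[S, 'e'], we find productions for S where 'e' is in the predict set (PREDICT(N → α) = (FIRST(α) \ {ε}) ∪ (FOLLOW(N) if α ⇒* ε)).

S → e: PREDICT = { 'e' }
  'e' is in predict set, so this production goes in M[S, 'e']

M[S, 'e'] = S → e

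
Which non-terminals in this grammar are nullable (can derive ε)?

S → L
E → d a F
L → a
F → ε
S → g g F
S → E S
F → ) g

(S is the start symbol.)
{ 'F' }

A non-terminal is nullable if it can derive ε (the empty string): either it has an ε-production, or it has a production whose right-hand side consists entirely of nullable non-terminals.

ε-productions: F → ε
So F is immediately nullable.
No further non-terminal can be added: every production for the remaining non-terminals contains a terminal or a non-nullable non-terminal.
Nullable = { 'F' }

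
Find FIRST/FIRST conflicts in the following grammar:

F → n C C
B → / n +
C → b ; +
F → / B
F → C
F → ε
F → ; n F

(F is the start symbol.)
A FIRST/FIRST conflict occurs when two productions N → α and N → β for the same non-terminal have FIRST(α) ∩ FIRST(β) ≠ ∅ (with ε ∈ FIRST of a nullable right-hand side, so two nullable alternatives also conflict).

FIRST sets of the non-terminals at (or reachable through a nullable prefix from) the front of some alternative:
  FIRST(C) = { 'b' }

Productions for F:
  F → n C C: FIRST = { 'n' }
  F → / B: FIRST = { '/' }
  F → C: FIRST = { 'b' }
  F → ε: FIRST = { ε }
  F → ; n F: FIRST = { ';' }
B, C have only one production, so no FIRST/FIRST conflict is possible there.

All alternatives of each non-terminal have pairwise disjoint FIRST sets.

Answer: No FIRST/FIRST conflicts.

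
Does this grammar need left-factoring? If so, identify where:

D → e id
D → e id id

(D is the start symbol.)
Yes, D has productions with common prefix 'e id'

Left-factoring is needed when two productions for the same non-terminal
share a common prefix on the right-hand side.

Productions for D:
  D → e id
  D → e id id

Found common prefix 'e id' in productions for D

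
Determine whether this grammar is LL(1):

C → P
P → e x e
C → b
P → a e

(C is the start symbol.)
Relevant sets:
  FIRST(P) = { 'a', 'e' }

For C:
  PREDICT(C → P) = { 'a', 'e' }
  PREDICT(C → b) = { 'b' }
For P:
  PREDICT(P → e x e) = { 'e' }
  PREDICT(P → a e) = { 'a' }

All predict sets are disjoint. The grammar IS LL(1).

Answer: Yes, the grammar is LL(1).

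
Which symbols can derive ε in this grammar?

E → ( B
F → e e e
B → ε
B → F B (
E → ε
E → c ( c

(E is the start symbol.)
A non-terminal is nullable if it can derive ε (the empty string): either it has an ε-production, or it has a production whose right-hand side consists entirely of nullable non-terminals.

ε-productions: B → ε, E → ε
So B, E are immediately nullable.
No further non-terminal can be added: every production for the remaining non-terminals contains a terminal or a non-nullable non-terminal.
Nullable = { 'B', 'E' }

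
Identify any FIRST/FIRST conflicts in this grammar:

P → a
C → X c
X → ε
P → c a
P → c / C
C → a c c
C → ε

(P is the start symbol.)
FIRST sets of the non-terminals at (or reachable through a nullable prefix from) the front of some alternative:
  FIRST(X) = { ε }

Productions for P:
  P → a: FIRST = { 'a' }
  P → c a: FIRST = { 'c' }
  P → c / C: FIRST = { 'c' }
Productions for C:
  C → X c: FIRST = { 'c' }
  C → a c c: FIRST = { 'a' }
  C → ε: FIRST = { ε }
X has only one production, so no FIRST/FIRST conflict is possible there.

Conflict for P: P → c a and P → c / C
  Overlap: { 'c' }

Answer: Yes. P → c a / P → c '/' C on { 'c' }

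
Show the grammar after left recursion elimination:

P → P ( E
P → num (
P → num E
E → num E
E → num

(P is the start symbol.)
P is directly left-recursive. The standard transformation for
  A → A α₁ | ... | A α_m | β₁ | ... | β_n
is
  A  → β₁ A' | ... | β_n A'
  A' → α₁ A' | ... | α_m A' | ε

P → num ( becomes P → num ( P'
P → num E becomes P → num E P'
P → P ( E becomes P' → ( E P'
Add P' → ε

Productions for other non-terminals are unchanged:
  E → num E
  E → num

Resulting grammar:
P → num ( P'
P → num E P'
P' → ( E P'
P' → ε
E → num E
E → num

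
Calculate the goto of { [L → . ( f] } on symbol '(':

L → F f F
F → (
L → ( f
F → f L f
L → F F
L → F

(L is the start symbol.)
{ [L → ( . f] }

GOTO(I, '(') = CLOSURE({ [A → αX.β] : [A → α.Xβ] ∈ I, X = '(' })

Items with dot before '(', with the dot advanced:
  [L → . ( f] → [L → ( . f]
Closure adds nothing (no advanced item has the dot before a non-terminal).

GOTO = { [L → ( . f] }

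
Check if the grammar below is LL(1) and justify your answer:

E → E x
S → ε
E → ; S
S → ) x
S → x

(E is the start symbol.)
Relevant sets:
  FIRST(E) = { ';' }
  FOLLOW(S) = { $, 'x' }

For E:
  PREDICT(E → E x) = { ';' }
  PREDICT(E → ';' S) = { ';' }
For S:
  PREDICT(S → ε) = { $, 'x' }
  PREDICT(S → ')' x) = { ')' }
  PREDICT(S → x) = { 'x' }

Conflict found: Predict set conflict for E: { ';' }
The grammar is NOT LL(1).

Answer: No. Predict set conflict for E: { ';' }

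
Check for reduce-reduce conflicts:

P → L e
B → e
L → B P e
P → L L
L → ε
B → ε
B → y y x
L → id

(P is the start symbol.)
Augment with P' → P and build the canonical LR(0) collection (I0 = CLOSURE({[P' → . P]}), then GOTO on every symbol after a dot until no new states appear). It has 13 states:
  I0: { [B → . e], [B → . y y x], [B → .], [L → . B P e], [L → . id], [L → .], [P → . L L], [P → . L e], [P' → . P] }  — shift, 2 reduces
  I1: { [B → . e], [B → . y y x], [B → .], [L → . B P e], [L → . id], [L → .], [L → B . P e], [P → . L L], [P → . L e] }  — shift, 2 reduces
  I2: { [B → . e], [B → . y y x], [B → .], [L → . B P e], [L → . id], [L → .], [P → L . L], [P → L . e] }  — shift, 2 reduces
  I3: { [P' → P .] }  — accept
  I4: { [B → e .] }  — reduce
  I5: { [L → id .] }  — reduce
  I6: { [B → y . y x] }  — shift
  I7: { [B → y y . x] }  — shift
  I8: { [B → y y x .] }  — reduce
  I9: { [P → L L .] }  — reduce
  I10: { [B → e .], [P → L e .] }  — 2 reduces
  I11: { [L → B P . e] }  — shift
  I12: { [L → B P e .] }  — reduce

I0 contains complete items [B → .], [L → .] — reduce-reduce conflict.
I1 contains complete items [B → .], [L → .] — reduce-reduce conflict.
I2 contains complete items [B → .], [L → .] — reduce-reduce conflict.
I10 contains complete items [B → e .], [P → L e .] — reduce-reduce conflict.

Answer: Yes — I0: [B → .] vs [L → .]; I1: [B → .] vs [L → .]; I2: [B → .] vs [L → .]; I10: [B → e .] vs [P → L e .]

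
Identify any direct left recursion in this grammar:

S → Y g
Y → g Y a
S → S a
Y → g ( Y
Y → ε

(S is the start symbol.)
S → Y g: starts with Y
Y → g Y a: starts with g
S → S a: LEFT RECURSIVE (starts with S)
Y → g ( Y: starts with g
Y → ε: starts with ε

The grammar has direct left recursion on: S.

Answer: Yes, S is left-recursive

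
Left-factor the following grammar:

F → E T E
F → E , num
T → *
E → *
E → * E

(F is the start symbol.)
F → E F'
F' → T E
F' → , num
T → *
E → * E'
E' → ε
E' → E

Left-factoring transforms A → αβ₁ | αβ₂ into A → αA' and A' → β₁ | β₂
(α is the longest common prefix among the alternatives). Repeat until
no nonterminal has two alternatives with a common prefix.

Round 1: F has alternatives sharing prefix 'E'. Introduce F': F → E F'
  Add: F' → T E
  Add: F' → , num

Round 2: E has alternatives sharing prefix '*'. Introduce E': E → * E'
  Add: E' → ε
  Add: E' → E

No remaining common prefixes — done.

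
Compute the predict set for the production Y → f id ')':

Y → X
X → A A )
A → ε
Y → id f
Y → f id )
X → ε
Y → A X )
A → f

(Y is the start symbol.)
{ 'f' }

PREDICT(Y → f id ')') = (FIRST(RHS) \ {ε}) ∪ (FOLLOW(Y) if ε ∈ FIRST(RHS), i.e. RHS ⇒* ε)
FIRST(f id ')') = { 'f' }
ε ∉ FIRST(f id ')'), so FOLLOW(Y) is not added.
PREDICT(Y → f id ')') = { 'f' }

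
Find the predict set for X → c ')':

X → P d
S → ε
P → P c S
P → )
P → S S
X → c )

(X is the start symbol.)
{ 'c' }

PREDICT(X → c ')') = (FIRST(RHS) \ {ε}) ∪ (FOLLOW(X) if ε ∈ FIRST(RHS), i.e. RHS ⇒* ε)
FIRST(c ')') = { 'c' }
ε ∉ FIRST(c ')'), so FOLLOW(X) is not added.
PREDICT(X → c ')') = { 'c' }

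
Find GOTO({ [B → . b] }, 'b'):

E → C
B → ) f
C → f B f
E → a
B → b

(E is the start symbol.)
GOTO(I, 'b') = CLOSURE({ [A → αX.β] : [A → α.Xβ] ∈ I, X = 'b' })

Items with dot before 'b', with the dot advanced:
  [B → . b] → [B → b .]
Closure adds nothing (no advanced item has the dot before a non-terminal).

GOTO = { [B → b .] }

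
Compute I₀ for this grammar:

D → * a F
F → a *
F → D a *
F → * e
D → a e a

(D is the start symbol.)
First, augment the grammar with D' → D
I₀ = CLOSURE({ [D' → . D] }):
  [D' → . D] has the dot before D: add [D → . * a F], [D → . a e a]
No further items can be added.

I₀ = { [D → . * a F], [D → . a e a], [D' → . D] }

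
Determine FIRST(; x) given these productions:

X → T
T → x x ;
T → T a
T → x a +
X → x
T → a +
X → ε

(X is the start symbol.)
{ ';' }

To compute FIRST(; x), process the symbols left to right:
Symbol ; is a terminal. Add ';' and stop.
FIRST(; x) = { ';' }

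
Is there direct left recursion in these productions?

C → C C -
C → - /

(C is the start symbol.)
Yes, C is left-recursive

C → C C -: LEFT RECURSIVE (starts with C)
C → - /: starts with '-'

The grammar has direct left recursion on: C.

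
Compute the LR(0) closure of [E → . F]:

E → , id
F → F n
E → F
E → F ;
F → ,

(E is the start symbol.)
{ [E → . F], [F → . ,], [F → . F n] }

Start with: [E → . F]
  [E → . F] has the dot before F: add [F → . F n], [F → . ,]
No further items can be added.

CLOSURE = { [E → . F], [F → . ,], [F → . F n] }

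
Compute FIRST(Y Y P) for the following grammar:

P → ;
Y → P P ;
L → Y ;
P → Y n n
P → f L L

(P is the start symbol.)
FIRST sets of the non-terminals involved (from the grammar, by fixed-point iteration):
  FIRST(Y) = { ';', 'f' }

To compute FIRST(Y Y P), process the symbols left to right:
Symbol Y is a non-terminal. Add FIRST(Y) \ {ε} = { ';', 'f' }
Y is not nullable (ε ∉ FIRST(Y)), so stop here.
FIRST(Y Y P) = { ';', 'f' }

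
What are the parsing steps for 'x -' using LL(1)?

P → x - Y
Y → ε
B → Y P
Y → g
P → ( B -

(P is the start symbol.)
Stack is shown with the top on the left.

Stack    Input  Action
----------------------
P $      x - $  output P → x - Y
x - Y $  x - $  match 'x'
- Y $    - $    match '-'
Y $      $      output Y → ε
$        $      accept

The string is accepted.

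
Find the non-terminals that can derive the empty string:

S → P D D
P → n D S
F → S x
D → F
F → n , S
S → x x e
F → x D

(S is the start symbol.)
A non-terminal is nullable if it can derive ε (the empty string): either it has an ε-production, or it has a production whose right-hand side consists entirely of nullable non-terminals.

There are no ε-productions, so no non-terminal can derive ε.
No non-terminals are nullable.

Answer: None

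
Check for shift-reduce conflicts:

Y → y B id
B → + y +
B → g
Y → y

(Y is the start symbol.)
Yes — I2: [Y → y .] vs [B → . + y +]

A shift-reduce conflict occurs when an LR(0) state has both:
  - a complete (reduce) item [A → α .] (dot at the end), and
  - a shift item [B → β . c γ] (dot before a terminal).

Augment with Y' → Y and build the canonical LR(0) collection (I0 = CLOSURE({[Y' → . Y]}), then GOTO on every symbol after a dot until no new states appear). It has 9 states:
  I0: { [Y → . y B id], [Y → . y], [Y' → . Y] }  — shift
  I1: { [Y' → Y .] }  — accept
  I2: { [B → . + y +], [B → . g], [Y → y . B id], [Y → y .] }  — shift, reduce
  I3: { [B → + . y +] }  — shift
  I4: { [Y → y B . id] }  — shift
  I5: { [B → g .] }  — reduce
  I6: { [Y → y B id .] }  — reduce
  I7: { [B → + y . +] }  — shift
  I8: { [B → + y + .] }  — reduce

I2 contains reduce item [Y → y .] and shift items [B → . + y +], [B → . g] — shift-reduce conflict.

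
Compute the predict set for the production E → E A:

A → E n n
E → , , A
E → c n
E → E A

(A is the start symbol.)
{ ',', 'c' }

PREDICT(E → E A) = (FIRST(RHS) \ {ε}) ∪ (FOLLOW(E) if ε ∈ FIRST(RHS), i.e. RHS ⇒* ε)
FIRST(E) = { ',', 'c' }
FIRST(E A) = { ',', 'c' }
ε ∉ FIRST(E A), so FOLLOW(E) is not added.
PREDICT(E → E A) = { ',', 'c' }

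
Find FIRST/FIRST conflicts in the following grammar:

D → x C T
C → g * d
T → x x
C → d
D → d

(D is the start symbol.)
Productions for D:
  D → x C T: FIRST = { 'x' }
  D → d: FIRST = { 'd' }
Productions for C:
  C → g * d: FIRST = { 'g' }
  C → d: FIRST = { 'd' }
T has only one production, so no FIRST/FIRST conflict is possible there.

All alternatives of each non-terminal have pairwise disjoint FIRST sets.

Answer: No FIRST/FIRST conflicts.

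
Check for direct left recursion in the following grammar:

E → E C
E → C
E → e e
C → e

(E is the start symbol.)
Yes, E is left-recursive

Direct left recursion occurs when N → N α for some non-terminal N (the right-hand side begins with the left-hand side itself).

E → E C: LEFT RECURSIVE (starts with E)
E → C: starts with C
E → e e: starts with e
C → e: starts with e

The grammar has direct left recursion on: E.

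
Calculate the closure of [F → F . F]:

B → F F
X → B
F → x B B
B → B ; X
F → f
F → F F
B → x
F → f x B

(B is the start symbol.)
{ [F → . F F], [F → . f x B], [F → . f], [F → . x B B], [F → F . F] }

To compute CLOSURE, for each item [A → α.Bβ] where B is a non-terminal, add [B → .γ] for all productions B → γ; repeat for the newly added items until nothing changes.

Start with: [F → F . F]
  [F → F . F] has the dot before F: add [F → . x B B], [F → . f], [F → . F F], [F → . f x B]
No further items can be added.

CLOSURE = { [F → . F F], [F → . f x B], [F → . f], [F → . x B B], [F → F . F] }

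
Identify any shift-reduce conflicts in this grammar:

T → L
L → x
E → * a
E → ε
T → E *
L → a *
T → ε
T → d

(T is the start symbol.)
Yes — I0: [E → .] vs [E → . * a]

Augment with T' → T and build the canonical LR(0) collection (I0 = CLOSURE({[T' → . T]}), then GOTO on every symbol after a dot until no new states appear). It has 11 states:
  I0: { [E → . * a], [E → .], [L → . a *], [L → . x], [T → . E *], [T → . L], [T → . d], [T → .], [T' → . T] }  — shift, 2 reduces
  I1: { [E → * . a] }  — shift
  I2: { [T → E . *] }  — shift
  I3: { [T → L .] }  — reduce
  I4: { [T' → T .] }  — accept
  I5: { [L → a . *] }  — shift
  I6: { [T → d .] }  — reduce
  I7: { [L → x .] }  — reduce
  I8: { [L → a * .] }  — reduce
  I9: { [T → E * .] }  — reduce
  I10: { [E → * a .] }  — reduce

I0 contains reduce items [E → .], [T → .] and shift items [E → . * a], [L → . a *], [L → . x], [T → . d] — shift-reduce conflict.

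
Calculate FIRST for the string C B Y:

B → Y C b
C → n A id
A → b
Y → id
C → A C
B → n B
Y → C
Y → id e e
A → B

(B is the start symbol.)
{ 'b', 'id', 'n' }

FIRST sets of the non-terminals involved (from the grammar, by fixed-point iteration):
  FIRST(C) = { 'b', 'id', 'n' }

To compute FIRST(C B Y), process the symbols left to right:
Symbol C is a non-terminal. Add FIRST(C) \ {ε} = { 'b', 'id', 'n' }
C is not nullable (ε ∉ FIRST(C)), so stop here.
FIRST(C B Y) = { 'b', 'id', 'n' }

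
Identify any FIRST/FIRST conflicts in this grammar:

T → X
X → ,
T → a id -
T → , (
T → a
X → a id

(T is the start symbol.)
Yes. T → X / T → a id '-' on { 'a' }; T → X / T → ',' '(' on { ',' }; T → X / T → a on { 'a' }; T → a id '-' / T → a on { 'a' }

A FIRST/FIRST conflict occurs when two productions N → α and N → β for the same non-terminal have FIRST(α) ∩ FIRST(β) ≠ ∅ (with ε ∈ FIRST of a nullable right-hand side, so two nullable alternatives also conflict).

FIRST sets of the non-terminals at (or reachable through a nullable prefix from) the front of some alternative:
  FIRST(X) = { ',', 'a' }

Productions for T:
  T → X: FIRST = { ',', 'a' }
  T → a id -: FIRST = { 'a' }
  T → , (: FIRST = { ',' }
  T → a: FIRST = { 'a' }
Productions for X:
  X → ,: FIRST = { ',' }
  X → a id: FIRST = { 'a' }

Conflict for T: T → X and T → a id -
  Overlap: { 'a' }
Conflict for T: T → X and T → , (
  Overlap: { ',' }
Conflict for T: T → X and T → a
  Overlap: { 'a' }
Conflict for T: T → a id - and T → a
  Overlap: { 'a' }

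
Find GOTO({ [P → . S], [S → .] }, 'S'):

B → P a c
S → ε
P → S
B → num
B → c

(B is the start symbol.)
GOTO(I, 'S') = CLOSURE({ [A → αX.β] : [A → α.Xβ] ∈ I, X = 'S' })

Items with dot before 'S', with the dot advanced:
  [P → . S] → [P → S .]
Closure adds nothing (no advanced item has the dot before a non-terminal).

GOTO = { [P → S .] }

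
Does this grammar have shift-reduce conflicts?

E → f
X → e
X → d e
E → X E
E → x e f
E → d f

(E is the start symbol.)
A shift-reduce conflict occurs when an LR(0) state has both:
  - a complete (reduce) item [A → α .] (dot at the end), and
  - a shift item [B → β . c γ] (dot before a terminal).

Augment with E' → E and build the canonical LR(0) collection (I0 = CLOSURE({[E' → . E]}), then GOTO on every symbol after a dot until no new states appear). It has 12 states:
  I0: { [E → . X E], [E → . d f], [E → . f], [E → . x e f], [E' → . E], [X → . d e], [X → . e] }  — shift
  I1: { [E' → E .] }  — accept
  I2: { [E → . X E], [E → . d f], [E → . f], [E → . x e f], [E → X . E], [X → . d e], [X → . e] }  — shift
  I3: { [E → d . f], [X → d . e] }  — shift
  I4: { [X → e .] }  — reduce
  I5: { [E → f .] }  — reduce
  I6: { [E → x . e f] }  — shift
  I7: { [E → x e . f] }  — shift
  I8: { [E → x e f .] }  — reduce
  I9: { [X → d e .] }  — reduce
  I10: { [E → d f .] }  — reduce
  I11: { [E → X E .] }  — reduce

No state contains both a complete item and a shift item.

Answer: No shift-reduce conflicts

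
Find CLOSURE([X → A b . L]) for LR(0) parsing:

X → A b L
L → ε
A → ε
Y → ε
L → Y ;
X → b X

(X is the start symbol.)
{ [L → . Y ;], [L → .], [X → A b . L], [Y → .] }

Start with: [X → A b . L]
  [X → A b . L] has the dot before L: add [L → .], [L → . Y ;]
  [L → . Y ;] has the dot before Y: add [Y → .]
No further items can be added.

CLOSURE = { [L → . Y ;], [L → .], [X → A b . L], [Y → .] }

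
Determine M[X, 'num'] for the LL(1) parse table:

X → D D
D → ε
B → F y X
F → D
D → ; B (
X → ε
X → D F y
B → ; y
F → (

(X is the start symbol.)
Empty (error entry)

To find M[X, 'num'], we find productions for X where 'num' is in the predict set (PREDICT(N → α) = (FIRST(α) \ {ε}) ∪ (FOLLOW(N) if α ⇒* ε)).

Relevant sets:
  FIRST(D) = { ';', ε }
  FIRST(F) = { '(', ';', ε }
  FOLLOW(X) = { $, '(' }

X → D D: PREDICT = { $, '(', ';' }
X → ε: PREDICT = { $, '(' }
X → D F y: PREDICT = { '(', ';', 'y' }

M[X, 'num'] is empty (no production applies)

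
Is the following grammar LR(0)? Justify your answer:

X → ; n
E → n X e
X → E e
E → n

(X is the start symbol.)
No. Shift-reduce conflict between [E → n .] and [E → . n]

Augment with X' → X and build the canonical LR(0) collection (I0 = CLOSURE({[X' → . X]}), then GOTO on every symbol after a dot until no new states appear). It has 9 states:
  I0: { [E → . n X e], [E → . n], [X → . ; n], [X → . E e], [X' → . X] }  — shift
  I1: { [X → ; . n] }  — shift
  I2: { [X → E . e] }  — shift
  I3: { [X' → X .] }  — accept
  I4: { [E → . n X e], [E → . n], [E → n . X e], [E → n .], [X → . ; n], [X → . E e] }  — shift, reduce
  I5: { [E → n X . e] }  — shift
  I6: { [E → n X e .] }  — reduce
  I7: { [X → E e .] }  — reduce
  I8: { [X → ; n .] }  — reduce

Conflict in state I4:
  Shift-reduce conflict between [E → n .] and [E → . n]
So the grammar is NOT LR(0).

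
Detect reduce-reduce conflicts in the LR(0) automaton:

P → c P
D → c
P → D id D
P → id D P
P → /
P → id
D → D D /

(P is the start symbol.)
A reduce-reduce conflict occurs when an LR(0) state has two complete items [A → α .] and [B → β .] — both call for a reduction, and with no lookahead the parser cannot choose between them.

Augment with P' → P and build the canonical LR(0) collection (I0 = CLOSURE({[P' → . P]}), then GOTO on every symbol after a dot until no new states appear). It has 15 states:
  I0: { [D → . D D /], [D → . c], [P → . /], [P → . D id D], [P → . c P], [P → . id D P], [P → . id], [P' → . P] }  — shift
  I1: { [P → / .] }  — reduce
  I2: { [D → . D D /], [D → . c], [D → D . D /], [P → D . id D] }  — shift
  I3: { [P' → P .] }  — accept
  I4: { [D → . D D /], [D → . c], [D → c .], [P → . /], [P → . D id D], [P → . c P], [P → . id D P], [P → . id], [P → c . P] }  — shift, reduce
  I5: { [D → . D D /], [D → . c], [P → id . D P], [P → id .] }  — shift, reduce
  I6: { [D → . D D /], [D → . c], [D → D . D /], [P → . /], [P → . D id D], [P → . c P], [P → . id D P], [P → . id], [P → id D . P] }  — shift
  I7: { [D → c .] }  — reduce
  I8: { [D → . D D /], [D → . c], [D → D . D /], [D → D D . /], [P → D . id D] }  — shift
  I9: { [P → id D P .] }  — reduce
  I10: { [D → D D / .] }  — reduce
  I11: { [D → . D D /], [D → . c], [D → D . D /], [D → D D . /] }  — shift
  I12: { [D → . D D /], [D → . c], [P → D id . D] }  — shift
  I13: { [D → . D D /], [D → . c], [D → D . D /], [P → D id D .] }  — shift, reduce
  I14: { [P → c P .] }  — reduce

No state contains more than one complete item.

Answer: No reduce-reduce conflicts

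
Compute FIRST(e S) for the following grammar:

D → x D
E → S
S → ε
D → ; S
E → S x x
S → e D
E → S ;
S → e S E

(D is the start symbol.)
{ 'e' }

To compute FIRST(e S), process the symbols left to right:
Symbol e is a terminal. Add 'e' and stop.
FIRST(e S) = { 'e' }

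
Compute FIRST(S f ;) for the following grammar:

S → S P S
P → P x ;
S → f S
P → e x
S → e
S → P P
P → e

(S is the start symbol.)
FIRST sets of the non-terminals involved (from the grammar, by fixed-point iteration):
  FIRST(S) = { 'e', 'f' }

To compute FIRST(S f ;), process the symbols left to right:
Symbol S is a non-terminal. Add FIRST(S) \ {ε} = { 'e', 'f' }
S is not nullable (ε ∉ FIRST(S)), so stop here.
FIRST(S f ;) = { 'e', 'f' }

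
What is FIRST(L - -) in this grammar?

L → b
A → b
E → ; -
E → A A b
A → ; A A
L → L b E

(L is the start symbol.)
FIRST sets of the non-terminals involved (from the grammar, by fixed-point iteration):
  FIRST(L) = { 'b' }

To compute FIRST(L - -), process the symbols left to right:
Symbol L is a non-terminal. Add FIRST(L) \ {ε} = { 'b' }
L is not nullable (ε ∉ FIRST(L)), so stop here.
FIRST(L - -) = { 'b' }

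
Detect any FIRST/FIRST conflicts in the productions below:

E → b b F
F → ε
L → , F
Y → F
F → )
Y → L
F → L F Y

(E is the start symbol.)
A FIRST/FIRST conflict occurs when two productions N → α and N → β for the same non-terminal have FIRST(α) ∩ FIRST(β) ≠ ∅ (with ε ∈ FIRST of a nullable right-hand side, so two nullable alternatives also conflict).

FIRST sets of the non-terminals at (or reachable through a nullable prefix from) the front of some alternative:
  FIRST(L) = { ',' }
  FIRST(F) = { ')', ',', ε }

Productions for F:
  F → ε: FIRST = { ε }
  F → ): FIRST = { ')' }
  F → L F Y: FIRST = { ',' }
Productions for Y:
  Y → F: FIRST = { ')', ',', ε }
  Y → L: FIRST = { ',' }
E, L have only one production, so no FIRST/FIRST conflict is possible there.

Conflict for Y: Y → F and Y → L
  Overlap: { ',' }

Answer: Yes. Y → F / Y → L on { ',' }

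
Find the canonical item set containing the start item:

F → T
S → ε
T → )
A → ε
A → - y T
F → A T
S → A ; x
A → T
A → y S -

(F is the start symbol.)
{ [A → . - y T], [A → . T], [A → . y S -], [A → .], [F → . A T], [F → . T], [F' → . F], [T → . )] }

First, augment the grammar with F' → F
I₀ = CLOSURE({ [F' → . F] }):
  [F' → . F] has the dot before F: add [F → . T], [F → . A T]
  [F → . T] has the dot before T: add [T → . )]
  [F → . A T] has the dot before A: add [A → .], [A → . - y T], [A → . T], [A → . y S -]
No further items can be added.

I₀ = { [A → . - y T], [A → . T], [A → . y S -], [A → .], [F → . A T], [F → . T], [F' → . F], [T → . )] }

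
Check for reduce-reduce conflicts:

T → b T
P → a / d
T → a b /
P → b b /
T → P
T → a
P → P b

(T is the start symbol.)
Augment with T' → T and build the canonical LR(0) collection (I0 = CLOSURE({[T' → . T]}), then GOTO on every symbol after a dot until no new states appear). It has 13 states:
  I0: { [P → . P b], [P → . a / d], [P → . b b /], [T → . P], [T → . a b /], [T → . a], [T → . b T], [T' → . T] }  — shift
  I1: { [P → P . b], [T → P .] }  — shift, reduce
  I2: { [T' → T .] }  — accept
  I3: { [P → a . / d], [T → a . b /], [T → a .] }  — shift, reduce
  I4: { [P → . P b], [P → . a / d], [P → . b b /], [P → b . b /], [T → . P], [T → . a b /], [T → . a], [T → . b T], [T → b . T] }  — shift
  I5: { [T → b T .] }  — reduce
  I6: { [P → . P b], [P → . a / d], [P → . b b /], [P → b . b /], [P → b b . /], [T → . P], [T → . a b /], [T → . a], [T → . b T], [T → b . T] }  — shift
  I7: { [P → b b / .] }  — reduce
  I8: { [P → a / . d] }  — shift
  I9: { [T → a b . /] }  — shift
  I10: { [T → a b / .] }  — reduce
  I11: { [P → a / d .] }  — reduce
  I12: { [P → P b .] }  — reduce

No state contains more than one complete item.

Answer: No reduce-reduce conflicts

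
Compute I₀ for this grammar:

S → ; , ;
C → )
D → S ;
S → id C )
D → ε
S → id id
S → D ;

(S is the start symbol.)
{ [D → . S ;], [D → .], [S → . ; , ;], [S → . D ;], [S → . id C )], [S → . id id], [S' → . S] }

First, augment the grammar with S' → S
I₀ = CLOSURE({ [S' → . S] }):
  [S' → . S] has the dot before S: add [S → . ; , ;], [S → . id C )], [S → . id id], [S → . D ;]
  [S → . D ;] has the dot before D: add [D → . S ;], [D → .]
No further items can be added.

I₀ = { [D → . S ;], [D → .], [S → . ; , ;], [S → . D ;], [S → . id C )], [S → . id id], [S' → . S] }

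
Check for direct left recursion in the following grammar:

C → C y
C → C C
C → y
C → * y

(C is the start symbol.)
Yes, C is left-recursive

Direct left recursion occurs when N → N α for some non-terminal N (the right-hand side begins with the left-hand side itself).

C → C y: LEFT RECURSIVE (starts with C)
C → C C: LEFT RECURSIVE (starts with C)
C → y: starts with y
C → * y: starts with '*'

The grammar has direct left recursion on: C.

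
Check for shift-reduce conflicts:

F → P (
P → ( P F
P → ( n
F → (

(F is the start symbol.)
Augment with F' → F and build the canonical LR(0) collection (I0 = CLOSURE({[F' → . F]}), then GOTO on every symbol after a dot until no new states appear). It has 9 states:
  I0: { [F → . (], [F → . P (], [F' → . F], [P → . ( P F], [P → . ( n] }  — shift
  I1: { [F → ( .], [P → ( . P F], [P → ( . n], [P → . ( P F], [P → . ( n] }  — shift, reduce
  I2: { [F' → F .] }  — accept
  I3: { [F → P . (] }  — shift
  I4: { [F → P ( .] }  — reduce
  I5: { [P → ( . P F], [P → ( . n], [P → . ( P F], [P → . ( n] }  — shift
  I6: { [F → . (], [F → . P (], [P → ( P . F], [P → . ( P F], [P → . ( n] }  — shift
  I7: { [P → ( n .] }  — reduce
  I8: { [P → ( P F .] }  — reduce

I1 contains reduce item [F → ( .] and shift items [P → . ( P F], [P → . ( n], [P → ( . n] — shift-reduce conflict.

Answer: Yes — I1: [F → ( .] vs [P → . ( P F]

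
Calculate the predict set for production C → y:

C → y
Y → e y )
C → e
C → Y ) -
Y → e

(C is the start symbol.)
PREDICT(C → y) = (FIRST(RHS) \ {ε}) ∪ (FOLLOW(C) if ε ∈ FIRST(RHS), i.e. RHS ⇒* ε)
FIRST(y) = { 'y' }
ε ∉ FIRST(y), so FOLLOW(C) is not added.
PREDICT(C → y) = { 'y' }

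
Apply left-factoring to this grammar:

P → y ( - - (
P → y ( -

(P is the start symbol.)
Left-factoring transforms A → αβ₁ | αβ₂ into A → αA' and A' → β₁ | β₂
(α is the longest common prefix among the alternatives). Repeat until
no nonterminal has two alternatives with a common prefix.

Round 1: P has alternatives sharing prefix 'y ( -'. Introduce P': P → y ( - P'
  Add: P' → - (
  Add: P' → ε

No remaining common prefixes — done.

Resulting grammar:
P → y ( - P'
P' → - (
P' → ε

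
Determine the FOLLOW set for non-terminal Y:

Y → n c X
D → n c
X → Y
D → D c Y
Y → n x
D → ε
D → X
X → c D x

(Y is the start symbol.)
Y is the start symbol, so $ ∈ FOLLOW(Y).
In X → Y: Y is at the end, add FOLLOW(X)
In D → D c Y: Y is at the end, add FOLLOW(D)

The FOLLOW sets referred to above (computed the same way, to a fixed point):
  FOLLOW(X) = { $, 'c', 'x' }
  FOLLOW(D) = { 'c', 'x' }

Taking the union: FOLLOW(Y) = { $, 'c', 'x' }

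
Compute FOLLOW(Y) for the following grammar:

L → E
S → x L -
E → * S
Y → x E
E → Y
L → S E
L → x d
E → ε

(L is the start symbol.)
In E → Y: Y is at the end, add FOLLOW(E)

The FOLLOW sets referred to above (computed the same way, to a fixed point):
  FOLLOW(E) = { $, '-' }

Taking the union: FOLLOW(Y) = { $, '-' }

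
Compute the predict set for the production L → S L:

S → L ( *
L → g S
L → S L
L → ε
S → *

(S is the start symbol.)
PREDICT(L → S L) = (FIRST(RHS) \ {ε}) ∪ (FOLLOW(L) if ε ∈ FIRST(RHS), i.e. RHS ⇒* ε)
FIRST(S) = { '(', '*', 'g' }
FIRST(S L) = { '(', '*', 'g' }
ε ∉ FIRST(S L), so FOLLOW(L) is not added.
PREDICT(L → S L) = { '(', '*', 'g' }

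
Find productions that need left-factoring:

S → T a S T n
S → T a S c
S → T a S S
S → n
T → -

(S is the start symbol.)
Left-factoring is needed when two productions for the same non-terminal
share a common prefix on the right-hand side.

Productions for S:
  S → T a S T n
  S → T a S c
  S → T a S S
  S → n

Found common prefix 'T a S' in productions for S

Answer: Yes, S has productions with common prefix 'T a S'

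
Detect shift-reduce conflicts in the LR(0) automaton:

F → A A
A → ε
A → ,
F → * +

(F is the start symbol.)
A shift-reduce conflict occurs when an LR(0) state has both:
  - a complete (reduce) item [A → α .] (dot at the end), and
  - a shift item [B → β . c γ] (dot before a terminal).

Augment with F' → F and build the canonical LR(0) collection (I0 = CLOSURE({[F' → . F]}), then GOTO on every symbol after a dot until no new states appear). It has 7 states:
  I0: { [A → . ,], [A → .], [F → . * +], [F → . A A], [F' → . F] }  — shift, reduce
  I1: { [F → * . +] }  — shift
  I2: { [A → , .] }  — reduce
  I3: { [A → . ,], [A → .], [F → A . A] }  — shift, reduce
  I4: { [F' → F .] }  — accept
  I5: { [F → A A .] }  — reduce
  I6: { [F → * + .] }  — reduce

I0 contains reduce item [A → .] and shift items [A → . ,], [F → . * +] — shift-reduce conflict.
I3 contains reduce item [A → .] and shift item [A → . ,] — shift-reduce conflict.

Answer: Yes — I0: [A → .] vs [A → . ,]; I3: [A → .] vs [A → . ,]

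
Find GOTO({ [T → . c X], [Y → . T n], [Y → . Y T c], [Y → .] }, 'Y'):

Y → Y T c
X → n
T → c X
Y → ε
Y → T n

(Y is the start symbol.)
GOTO(I, 'Y') = CLOSURE({ [A → αX.β] : [A → α.Xβ] ∈ I, X = 'Y' })

Items with dot before 'Y', with the dot advanced:
  [Y → . Y T c] → [Y → Y . T c]
Closure of the advanced items:
  [Y → Y . T c] has the dot before T: add [T → . c X]

GOTO = { [T → . c X], [Y → Y . T c] }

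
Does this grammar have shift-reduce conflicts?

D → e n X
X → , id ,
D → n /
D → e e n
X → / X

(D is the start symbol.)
No shift-reduce conflicts

Augment with D' → D and build the canonical LR(0) collection (I0 = CLOSURE({[D' → . D]}), then GOTO on every symbol after a dot until no new states appear). It has 14 states:
  I0: { [D → . e e n], [D → . e n X], [D → . n /], [D' → . D] }  — shift
  I1: { [D' → D .] }  — accept
  I2: { [D → e . e n], [D → e . n X] }  — shift
  I3: { [D → n . /] }  — shift
  I4: { [D → n / .] }  — reduce
  I5: { [D → e e . n] }  — shift
  I6: { [D → e n . X], [X → . , id ,], [X → . / X] }  — shift
  I7: { [X → , . id ,] }  — shift
  I8: { [X → . , id ,], [X → . / X], [X → / . X] }  — shift
  I9: { [D → e n X .] }  — reduce
  I10: { [X → / X .] }  — reduce
  I11: { [X → , id . ,] }  — shift
  I12: { [X → , id , .] }  — reduce
  I13: { [D → e e n .] }  — reduce

No state contains both a complete item and a shift item.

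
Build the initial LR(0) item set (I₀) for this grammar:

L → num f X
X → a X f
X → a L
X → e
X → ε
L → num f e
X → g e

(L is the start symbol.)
First, augment the grammar with L' → L
I₀ = CLOSURE({ [L' → . L] }):
  [L' → . L] has the dot before L: add [L → . num f X], [L → . num f e]
No further items can be added.

I₀ = { [L → . num f X], [L → . num f e], [L' → . L] }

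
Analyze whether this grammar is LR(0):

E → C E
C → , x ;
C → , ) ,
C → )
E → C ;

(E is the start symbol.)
Yes, the grammar is LR(0)

Augment with E' → E and build the canonical LR(0) collection (I0 = CLOSURE({[E' → . E]}), then GOTO on every symbol after a dot until no new states appear). It has 11 states:
  I0: { [C → . )], [C → . , ) ,], [C → . , x ;], [E → . C ;], [E → . C E], [E' → . E] }  — shift
  I1: { [C → ) .] }  — reduce
  I2: { [C → , . ) ,], [C → , . x ;] }  — shift
  I3: { [C → . )], [C → . , ) ,], [C → . , x ;], [E → . C ;], [E → . C E], [E → C . ;], [E → C . E] }  — shift
  I4: { [E' → E .] }  — accept
  I5: { [E → C ; .] }  — reduce
  I6: { [E → C E .] }  — reduce
  I7: { [C → , ) . ,] }  — shift
  I8: { [C → , x . ;] }  — shift
  I9: { [C → , x ; .] }  — reduce
  I10: { [C → , ) , .] }  — reduce

Every state is either a pure shift/goto state or contains exactly one complete item and nothing to shift — no conflicts. The grammar is LR(0).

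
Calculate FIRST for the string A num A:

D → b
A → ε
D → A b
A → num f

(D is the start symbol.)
{ 'num' }

FIRST sets of the non-terminals involved (from the grammar, by fixed-point iteration):
  FIRST(A) = { 'num', ε }

To compute FIRST(A num A), process the symbols left to right:
Symbol A is a non-terminal. Add FIRST(A) \ {ε} = { 'num' }
A is nullable (ε ∈ FIRST(A)), continue to the next symbol.
Symbol num is a terminal. Add 'num' and stop.
FIRST(A num A) = { 'num' }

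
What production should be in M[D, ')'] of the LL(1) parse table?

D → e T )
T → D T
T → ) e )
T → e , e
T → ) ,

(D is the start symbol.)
To find M[D, ')'], we find productions for D where ')' is in the predict set (PREDICT(N → α) = (FIRST(α) \ {ε}) ∪ (FOLLOW(N) if α ⇒* ε)).

D → e T ): PREDICT = { 'e' }

M[D, ')'] is empty (no production applies)

Answer: Empty (error entry)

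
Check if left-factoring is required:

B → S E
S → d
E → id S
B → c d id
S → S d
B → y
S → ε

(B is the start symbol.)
Left-factoring is needed when two productions for the same non-terminal
share a common prefix on the right-hand side.

Productions for B:
  B → S E
  B → c d id
  B → y
Productions for S:
  S → d
  S → S d
  S → ε

No common prefixes found.

Answer: No, left-factoring is not needed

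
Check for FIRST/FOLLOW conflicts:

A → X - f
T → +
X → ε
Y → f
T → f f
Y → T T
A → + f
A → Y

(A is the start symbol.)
A FIRST/FOLLOW conflict occurs when a non-terminal N has a nullable alternative N → β (β ⇒* ε) and another alternative N → α with FIRST(α) ∩ FOLLOW(N) ≠ ∅: on such a lookahead the parser cannot decide between expanding α and letting N vanish via β.

Nullable non-terminals: X.
X has a nullable alternative but only one production, so nothing to check.

A, T, Y have no nullable alternative, so no FIRST/FOLLOW check is needed there.

No FIRST/FOLLOW conflicts found.

Answer: No FIRST/FOLLOW conflicts.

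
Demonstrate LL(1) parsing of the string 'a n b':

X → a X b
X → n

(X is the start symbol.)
LL(1) parsing maintains a stack (initially the start symbol over $) and the input. At each step: if the stack top is a terminal, match it against the current input token; if it is a non-terminal N, replace it with the RHS of M[N, lookahead] (the unique production whose predict set contains the lookahead).

Stack is shown with the top on the left.

Stack    Input    Action
------------------------
X $      a n b $  output X → a X b
a X b $  a n b $  match 'a'
X b $    n b $    output X → n
n b $    n b $    match 'n'
b $      b $      match 'b'
$        $        accept

The string is accepted.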